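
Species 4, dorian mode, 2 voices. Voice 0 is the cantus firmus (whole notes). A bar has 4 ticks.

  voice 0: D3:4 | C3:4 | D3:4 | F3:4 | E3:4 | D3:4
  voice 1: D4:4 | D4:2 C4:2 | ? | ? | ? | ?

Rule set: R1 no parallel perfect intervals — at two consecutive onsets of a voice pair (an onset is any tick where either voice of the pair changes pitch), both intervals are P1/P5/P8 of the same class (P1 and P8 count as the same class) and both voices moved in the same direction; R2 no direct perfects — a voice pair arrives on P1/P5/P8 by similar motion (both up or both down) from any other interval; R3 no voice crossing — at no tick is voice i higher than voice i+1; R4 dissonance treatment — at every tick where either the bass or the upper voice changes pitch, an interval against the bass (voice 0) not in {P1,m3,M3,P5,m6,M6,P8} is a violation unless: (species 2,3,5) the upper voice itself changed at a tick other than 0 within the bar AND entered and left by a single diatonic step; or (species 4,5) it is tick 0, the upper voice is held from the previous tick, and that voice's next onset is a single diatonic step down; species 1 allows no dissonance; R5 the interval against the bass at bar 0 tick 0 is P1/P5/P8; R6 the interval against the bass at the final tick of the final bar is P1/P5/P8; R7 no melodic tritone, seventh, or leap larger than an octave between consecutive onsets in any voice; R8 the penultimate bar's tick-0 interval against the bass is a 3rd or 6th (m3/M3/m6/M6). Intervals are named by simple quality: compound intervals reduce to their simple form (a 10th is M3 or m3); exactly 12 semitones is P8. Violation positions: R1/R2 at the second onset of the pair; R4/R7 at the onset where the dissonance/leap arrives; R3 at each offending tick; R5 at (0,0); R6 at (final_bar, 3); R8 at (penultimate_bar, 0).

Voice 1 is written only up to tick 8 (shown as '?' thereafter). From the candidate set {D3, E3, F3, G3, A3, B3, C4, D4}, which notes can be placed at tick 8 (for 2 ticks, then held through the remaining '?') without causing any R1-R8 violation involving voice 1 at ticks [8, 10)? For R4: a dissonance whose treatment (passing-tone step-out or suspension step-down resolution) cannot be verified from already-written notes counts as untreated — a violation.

D3: violates R7
E3: violates R4
F3: legal
G3: violates R4
A3: legal
B3: legal
C4: violates R4
D4: violates R1

{A3, B3, F3}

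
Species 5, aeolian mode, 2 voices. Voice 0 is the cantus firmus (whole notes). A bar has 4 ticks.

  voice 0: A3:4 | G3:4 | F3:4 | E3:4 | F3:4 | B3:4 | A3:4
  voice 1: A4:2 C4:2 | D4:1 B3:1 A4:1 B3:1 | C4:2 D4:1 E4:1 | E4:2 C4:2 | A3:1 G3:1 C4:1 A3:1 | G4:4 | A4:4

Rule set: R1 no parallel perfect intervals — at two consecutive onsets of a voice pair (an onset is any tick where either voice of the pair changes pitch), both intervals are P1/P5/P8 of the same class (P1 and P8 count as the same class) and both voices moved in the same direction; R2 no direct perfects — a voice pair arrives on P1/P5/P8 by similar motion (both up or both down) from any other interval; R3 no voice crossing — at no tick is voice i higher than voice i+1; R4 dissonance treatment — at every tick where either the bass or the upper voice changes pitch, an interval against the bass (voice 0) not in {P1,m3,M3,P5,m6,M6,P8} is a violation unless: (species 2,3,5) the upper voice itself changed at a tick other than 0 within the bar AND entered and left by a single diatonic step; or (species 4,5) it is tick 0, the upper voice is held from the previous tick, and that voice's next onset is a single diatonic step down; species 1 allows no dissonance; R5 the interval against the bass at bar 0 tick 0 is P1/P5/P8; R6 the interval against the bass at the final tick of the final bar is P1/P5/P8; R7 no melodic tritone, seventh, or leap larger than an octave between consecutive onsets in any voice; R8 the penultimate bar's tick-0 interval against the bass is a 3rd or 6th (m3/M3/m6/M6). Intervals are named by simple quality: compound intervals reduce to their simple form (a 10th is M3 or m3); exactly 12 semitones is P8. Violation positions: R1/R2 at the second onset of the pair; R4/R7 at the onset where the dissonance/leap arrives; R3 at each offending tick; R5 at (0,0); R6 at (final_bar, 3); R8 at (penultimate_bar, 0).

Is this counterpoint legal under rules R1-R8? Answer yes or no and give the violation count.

No (7 violations)

bar 0: v0=A3 v1=A4 (P8)
bar 1: v0=G3 v1=D4 (P5)
bar 2: v0=F3 v1=C4 (P5)
bar 3: v0=E3 v1=E4 (P8)
bar 4: v0=F3 v1=A3 (M3)
bar 5: v0=B3 v1=G4 (m6)
bar 6: v0=A3 v1=A4 (P8)
  R4 @ bar1.2: G3/A4 M2 untreated
  R7 @ bar1.2: B3->A4 leap 10st
  R7 @ bar1.3: A4->B3 leap 10st
  R4 @ bar2.3: F3/E4 M7 untreated
  R4 @ bar4.1: F3/G3 M2 untreated
  R7 @ bar5.0: F3->B3 leap 6st
  R7 @ bar5.0: A3->G4 leap 10st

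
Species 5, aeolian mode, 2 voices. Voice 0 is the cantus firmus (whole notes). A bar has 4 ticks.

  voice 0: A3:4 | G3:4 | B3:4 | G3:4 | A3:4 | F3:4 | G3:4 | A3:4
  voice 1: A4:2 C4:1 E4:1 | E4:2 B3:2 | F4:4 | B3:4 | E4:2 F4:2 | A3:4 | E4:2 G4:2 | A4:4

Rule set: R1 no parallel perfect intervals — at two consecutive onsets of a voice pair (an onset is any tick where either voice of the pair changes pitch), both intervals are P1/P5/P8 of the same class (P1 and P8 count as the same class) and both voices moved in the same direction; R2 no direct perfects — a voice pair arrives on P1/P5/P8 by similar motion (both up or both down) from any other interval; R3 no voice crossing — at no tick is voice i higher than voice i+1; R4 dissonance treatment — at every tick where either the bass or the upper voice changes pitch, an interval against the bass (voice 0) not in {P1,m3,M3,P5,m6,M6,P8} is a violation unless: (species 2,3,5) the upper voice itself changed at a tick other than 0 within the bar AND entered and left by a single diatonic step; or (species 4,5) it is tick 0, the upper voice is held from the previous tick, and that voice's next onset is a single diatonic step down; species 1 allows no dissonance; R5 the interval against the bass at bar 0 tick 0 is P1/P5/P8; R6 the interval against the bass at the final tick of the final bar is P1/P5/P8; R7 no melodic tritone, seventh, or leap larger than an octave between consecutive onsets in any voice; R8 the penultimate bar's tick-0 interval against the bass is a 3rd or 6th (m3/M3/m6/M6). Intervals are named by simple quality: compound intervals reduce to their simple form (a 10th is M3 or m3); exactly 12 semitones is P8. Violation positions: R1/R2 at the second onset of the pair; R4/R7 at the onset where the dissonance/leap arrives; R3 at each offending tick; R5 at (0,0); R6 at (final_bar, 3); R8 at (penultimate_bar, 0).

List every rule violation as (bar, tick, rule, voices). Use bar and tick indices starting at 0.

(2, 0, R4, (0, 1))
(2, 0, R7, (1,))
(3, 0, R7, (1,))
(4, 0, R2, (0, 1))
(7, 0, R1, (0, 1))

bar 0: v0=A3 v1=A4 downbeat P8
bar 1: v0=G3 v1=E4 downbeat M6
bar 2: v0=B3 v1=F4 downbeat TT
bar 3: v0=G3 v1=B3 downbeat M3
bar 4: v0=A3 v1=E4 downbeat P5
bar 5: v0=F3 v1=A3 downbeat M3
bar 6: v0=G3 v1=E4 downbeat M6
bar 7: v0=A3 v1=A4 downbeat P8
  -> R4 @ bar 2 tick 0 v(0, 1): B3/F4 TT untreated
  -> R7 @ bar 2 tick 0 v(1,): B3->F4 leap 6st
  -> R7 @ bar 3 tick 0 v(1,): F4->B3 leap 6st
  -> R2 @ bar 4 tick 0 v(0, 1): G3/B3 M3 -> A3/E4 P5 similar
  -> R1 @ bar 7 tick 0 v(0, 1): G3/G4 P8 -> A3/A4 P8 similar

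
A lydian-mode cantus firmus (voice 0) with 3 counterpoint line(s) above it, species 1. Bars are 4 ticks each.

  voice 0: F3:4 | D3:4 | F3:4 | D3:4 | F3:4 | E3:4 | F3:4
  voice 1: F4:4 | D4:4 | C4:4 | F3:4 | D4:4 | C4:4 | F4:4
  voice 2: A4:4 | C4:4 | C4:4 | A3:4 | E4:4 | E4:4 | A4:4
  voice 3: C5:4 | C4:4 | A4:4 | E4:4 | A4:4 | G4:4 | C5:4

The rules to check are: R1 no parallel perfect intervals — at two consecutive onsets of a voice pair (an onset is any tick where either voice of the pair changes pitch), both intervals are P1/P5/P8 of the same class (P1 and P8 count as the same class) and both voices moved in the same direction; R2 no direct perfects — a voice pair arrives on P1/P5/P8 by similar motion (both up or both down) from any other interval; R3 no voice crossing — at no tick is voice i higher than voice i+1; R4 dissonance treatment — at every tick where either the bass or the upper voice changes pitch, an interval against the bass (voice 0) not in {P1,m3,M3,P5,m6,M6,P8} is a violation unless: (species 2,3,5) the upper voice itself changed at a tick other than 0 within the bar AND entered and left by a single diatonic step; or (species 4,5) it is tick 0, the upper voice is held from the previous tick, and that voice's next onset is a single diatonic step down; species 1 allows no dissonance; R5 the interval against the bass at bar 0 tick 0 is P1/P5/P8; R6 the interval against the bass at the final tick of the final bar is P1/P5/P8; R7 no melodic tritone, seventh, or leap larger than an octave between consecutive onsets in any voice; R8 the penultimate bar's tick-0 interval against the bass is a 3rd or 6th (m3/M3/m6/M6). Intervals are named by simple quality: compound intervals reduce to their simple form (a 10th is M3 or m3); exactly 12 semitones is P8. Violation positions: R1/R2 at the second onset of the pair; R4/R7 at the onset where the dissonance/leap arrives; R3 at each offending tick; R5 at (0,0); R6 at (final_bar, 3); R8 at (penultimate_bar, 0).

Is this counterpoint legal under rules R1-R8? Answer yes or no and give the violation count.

bar 0: v0=F3 v1=F4 v2=A4 v3=C5 (P5)
bar 1: v0=D3 v1=D4 v2=C4 v3=C4 (m7)
bar 2: v0=F3 v1=C4 v2=C4 v3=A4 (M3)
bar 3: v0=D3 v1=F3 v2=A3 v3=E4 (M2)
bar 4: v0=F3 v1=D4 v2=E4 v3=A4 (M3)
bar 5: v0=E3 v1=C4 v2=E4 v3=G4 (m3)
bar 6: v0=F3 v1=F4 v2=A4 v3=C5 (P5)
  R5 @ bar0.0: opens on M3
  R1 @ bar1.0: F3/F4 P8 -> D3/D4 P8 similar
  R2 @ bar1.0: A4/C5 m3 -> C4/C4 P1 similar
  R3 @ bar1.0: D4 above C4
  R4 @ bar1.0: D3/C4 m7 untreated
  R4 @ bar1.0: D3/C4 m7 untreated
  R3 @ bar1.1: D4 above C4
  R3 @ bar1.2: D4 above C4
  R3 @ bar1.3: D4 above C4
  R1 @ bar3.0: F3/C4 P5 -> D3/A3 P5 similar
  R2 @ bar3.0: C4/A4 M6 -> A3/E4 P5 similar
  R4 @ bar3.0: D3/E4 M2 untreated
  R2 @ bar4.0: F3/E4 M7 -> D4/A4 P5 similar
  R4 @ bar4.0: F3/E4 M7 untreated
  R1 @ bar5.0: D4/A4 P5 -> C4/G4 P5 similar
  R8 @ bar5.0: penult P8 not 3rd/6th
  R1 @ bar6.0: C4/G4 P5 -> F4/C5 P5 similar
  R2 @ bar6.0: E3/C4 m6 -> F3/F4 P8 similar
  R2 @ bar6.0: E3/G4 m3 -> F3/C5 P5 similar
  R6 @ bar6.3: closes on M3

No (20 violations)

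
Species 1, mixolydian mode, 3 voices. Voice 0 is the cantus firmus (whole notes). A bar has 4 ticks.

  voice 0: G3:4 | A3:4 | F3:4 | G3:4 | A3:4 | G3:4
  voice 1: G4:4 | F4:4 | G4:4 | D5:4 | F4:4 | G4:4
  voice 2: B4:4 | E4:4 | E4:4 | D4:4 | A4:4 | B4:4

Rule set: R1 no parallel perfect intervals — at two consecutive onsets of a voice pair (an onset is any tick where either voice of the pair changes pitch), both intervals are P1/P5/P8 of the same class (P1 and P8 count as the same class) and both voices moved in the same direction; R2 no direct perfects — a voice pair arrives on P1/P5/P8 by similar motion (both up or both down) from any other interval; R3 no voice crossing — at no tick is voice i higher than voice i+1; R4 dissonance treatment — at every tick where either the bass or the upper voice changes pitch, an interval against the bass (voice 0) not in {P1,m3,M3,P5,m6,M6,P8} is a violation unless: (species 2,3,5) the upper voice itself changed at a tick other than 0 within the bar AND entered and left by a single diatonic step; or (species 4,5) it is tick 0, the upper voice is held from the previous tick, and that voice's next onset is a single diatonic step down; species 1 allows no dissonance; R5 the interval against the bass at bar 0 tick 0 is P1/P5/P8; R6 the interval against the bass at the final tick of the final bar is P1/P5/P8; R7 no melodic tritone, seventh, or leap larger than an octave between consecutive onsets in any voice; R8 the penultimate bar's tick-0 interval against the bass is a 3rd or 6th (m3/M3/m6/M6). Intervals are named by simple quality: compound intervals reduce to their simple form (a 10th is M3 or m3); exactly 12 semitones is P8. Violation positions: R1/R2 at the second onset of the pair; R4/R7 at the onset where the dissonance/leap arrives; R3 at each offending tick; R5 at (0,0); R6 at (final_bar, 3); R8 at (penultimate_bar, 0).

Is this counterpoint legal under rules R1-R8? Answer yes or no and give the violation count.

bar 0: v0=G3 v1=G4 v2=B4 (M3)
bar 1: v0=A3 v1=F4 v2=E4 (P5)
bar 2: v0=F3 v1=G4 v2=E4 (M7)
bar 3: v0=G3 v1=D5 v2=D4 (P5)
bar 4: v0=A3 v1=F4 v2=A4 (P8)
bar 5: v0=G3 v1=G4 v2=B4 (M3)
  R5 @ bar0.0: opens on M3
  R3 @ bar1.0: F4 above E4
  R3 @ bar1.1: F4 above E4
  R3 @ bar1.2: F4 above E4
  R3 @ bar1.3: F4 above E4
  R3 @ bar2.0: G4 above E4
  R4 @ bar2.0: F3/G4 M2 untreated
  R4 @ bar2.0: F3/E4 M7 untreated
  R3 @ bar2.1: G4 above E4
  R3 @ bar2.2: G4 above E4
  R3 @ bar2.3: G4 above E4
  R2 @ bar3.0: F3/G4 M2 -> G3/D5 P5 similar
  R3 @ bar3.0: D5 above D4
  R3 @ bar3.1: D5 above D4
  R3 @ bar3.2: D5 above D4
  R3 @ bar3.3: D5 above D4
  R2 @ bar4.0: G3/D4 P5 -> A3/A4 P8 similar
  R8 @ bar4.0: penult P8 not 3rd/6th
  R6 @ bar5.3: closes on M3

No (19 violations)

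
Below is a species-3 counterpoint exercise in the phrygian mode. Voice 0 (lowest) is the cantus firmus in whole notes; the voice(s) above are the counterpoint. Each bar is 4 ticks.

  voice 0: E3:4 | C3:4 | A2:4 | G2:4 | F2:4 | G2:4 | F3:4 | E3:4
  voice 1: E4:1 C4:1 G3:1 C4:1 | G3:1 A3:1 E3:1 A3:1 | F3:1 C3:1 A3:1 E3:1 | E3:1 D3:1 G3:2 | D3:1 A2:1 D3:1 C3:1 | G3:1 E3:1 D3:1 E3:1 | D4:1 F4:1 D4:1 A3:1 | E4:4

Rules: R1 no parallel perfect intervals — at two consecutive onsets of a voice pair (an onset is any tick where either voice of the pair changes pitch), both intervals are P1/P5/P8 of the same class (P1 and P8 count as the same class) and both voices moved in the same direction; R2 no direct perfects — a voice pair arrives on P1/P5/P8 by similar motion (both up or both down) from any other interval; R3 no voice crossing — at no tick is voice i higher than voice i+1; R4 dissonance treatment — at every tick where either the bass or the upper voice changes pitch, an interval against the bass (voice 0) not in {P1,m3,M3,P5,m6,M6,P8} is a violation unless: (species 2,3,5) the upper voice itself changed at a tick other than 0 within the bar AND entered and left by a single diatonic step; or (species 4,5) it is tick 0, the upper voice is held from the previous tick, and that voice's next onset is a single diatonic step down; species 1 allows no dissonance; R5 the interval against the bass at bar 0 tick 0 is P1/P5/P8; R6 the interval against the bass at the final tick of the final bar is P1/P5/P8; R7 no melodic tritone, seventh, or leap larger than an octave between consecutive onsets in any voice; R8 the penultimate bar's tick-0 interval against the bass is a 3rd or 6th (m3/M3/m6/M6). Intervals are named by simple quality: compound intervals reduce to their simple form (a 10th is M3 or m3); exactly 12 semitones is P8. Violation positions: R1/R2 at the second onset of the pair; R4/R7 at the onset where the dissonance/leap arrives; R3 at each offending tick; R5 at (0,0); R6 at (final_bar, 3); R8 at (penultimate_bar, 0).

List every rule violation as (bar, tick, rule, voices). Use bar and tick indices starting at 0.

(1, 0, R2, (0, 1))
(5, 0, R2, (0, 1))
(6, 0, R7, (0,))
(6, 0, R7, (1,))

bar 0: v0=E3 v1=E4 downbeat P8
bar 1: v0=C3 v1=G3 downbeat P5
bar 2: v0=A2 v1=F3 downbeat m6
bar 3: v0=G2 v1=E3 downbeat M6
bar 4: v0=F2 v1=D3 downbeat M6
bar 5: v0=G2 v1=G3 downbeat P8
bar 6: v0=F3 v1=D4 downbeat M6
bar 7: v0=E3 v1=E4 downbeat P8
  -> R2 @ bar 1 tick 0 v(0, 1): E3/C4 m6 -> C3/G3 P5 similar
  -> R2 @ bar 5 tick 0 v(0, 1): F2/C3 P5 -> G2/G3 P8 similar
  -> R7 @ bar 6 tick 0 v(0,): G2->F3 leap 10st
  -> R7 @ bar 6 tick 0 v(1,): E3->D4 leap 10st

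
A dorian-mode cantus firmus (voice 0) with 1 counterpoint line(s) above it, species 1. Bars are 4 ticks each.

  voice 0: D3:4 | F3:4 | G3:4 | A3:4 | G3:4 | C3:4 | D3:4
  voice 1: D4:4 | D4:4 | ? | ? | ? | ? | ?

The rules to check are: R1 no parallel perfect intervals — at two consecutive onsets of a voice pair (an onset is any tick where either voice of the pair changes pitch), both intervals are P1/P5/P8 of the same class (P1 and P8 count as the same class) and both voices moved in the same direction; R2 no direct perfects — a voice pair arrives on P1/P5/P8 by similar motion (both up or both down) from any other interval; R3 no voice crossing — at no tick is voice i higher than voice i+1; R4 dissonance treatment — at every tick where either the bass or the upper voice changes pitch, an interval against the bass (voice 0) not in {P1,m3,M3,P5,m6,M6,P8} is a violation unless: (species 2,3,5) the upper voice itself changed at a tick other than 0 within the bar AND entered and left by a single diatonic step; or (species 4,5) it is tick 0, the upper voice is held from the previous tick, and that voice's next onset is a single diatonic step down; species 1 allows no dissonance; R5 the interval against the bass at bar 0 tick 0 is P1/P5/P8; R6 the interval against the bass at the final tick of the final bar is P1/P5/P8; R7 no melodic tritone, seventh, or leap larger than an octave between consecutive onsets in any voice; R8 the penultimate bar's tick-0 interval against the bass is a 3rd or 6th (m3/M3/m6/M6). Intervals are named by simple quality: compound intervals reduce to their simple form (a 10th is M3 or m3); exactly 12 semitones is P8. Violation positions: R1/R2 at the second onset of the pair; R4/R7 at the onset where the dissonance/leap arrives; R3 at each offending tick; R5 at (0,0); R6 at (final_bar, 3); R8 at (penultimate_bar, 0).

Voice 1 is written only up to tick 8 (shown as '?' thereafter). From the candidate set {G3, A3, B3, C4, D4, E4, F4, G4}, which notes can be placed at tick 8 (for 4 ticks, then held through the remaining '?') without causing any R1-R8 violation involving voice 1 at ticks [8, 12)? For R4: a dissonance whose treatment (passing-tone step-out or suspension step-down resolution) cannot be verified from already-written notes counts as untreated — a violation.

{B3, D4, E4, G3}

G3: legal
A3: violates R4
B3: legal
C4: violates R4
D4: legal
E4: legal
F4: violates R4
G4: violates R2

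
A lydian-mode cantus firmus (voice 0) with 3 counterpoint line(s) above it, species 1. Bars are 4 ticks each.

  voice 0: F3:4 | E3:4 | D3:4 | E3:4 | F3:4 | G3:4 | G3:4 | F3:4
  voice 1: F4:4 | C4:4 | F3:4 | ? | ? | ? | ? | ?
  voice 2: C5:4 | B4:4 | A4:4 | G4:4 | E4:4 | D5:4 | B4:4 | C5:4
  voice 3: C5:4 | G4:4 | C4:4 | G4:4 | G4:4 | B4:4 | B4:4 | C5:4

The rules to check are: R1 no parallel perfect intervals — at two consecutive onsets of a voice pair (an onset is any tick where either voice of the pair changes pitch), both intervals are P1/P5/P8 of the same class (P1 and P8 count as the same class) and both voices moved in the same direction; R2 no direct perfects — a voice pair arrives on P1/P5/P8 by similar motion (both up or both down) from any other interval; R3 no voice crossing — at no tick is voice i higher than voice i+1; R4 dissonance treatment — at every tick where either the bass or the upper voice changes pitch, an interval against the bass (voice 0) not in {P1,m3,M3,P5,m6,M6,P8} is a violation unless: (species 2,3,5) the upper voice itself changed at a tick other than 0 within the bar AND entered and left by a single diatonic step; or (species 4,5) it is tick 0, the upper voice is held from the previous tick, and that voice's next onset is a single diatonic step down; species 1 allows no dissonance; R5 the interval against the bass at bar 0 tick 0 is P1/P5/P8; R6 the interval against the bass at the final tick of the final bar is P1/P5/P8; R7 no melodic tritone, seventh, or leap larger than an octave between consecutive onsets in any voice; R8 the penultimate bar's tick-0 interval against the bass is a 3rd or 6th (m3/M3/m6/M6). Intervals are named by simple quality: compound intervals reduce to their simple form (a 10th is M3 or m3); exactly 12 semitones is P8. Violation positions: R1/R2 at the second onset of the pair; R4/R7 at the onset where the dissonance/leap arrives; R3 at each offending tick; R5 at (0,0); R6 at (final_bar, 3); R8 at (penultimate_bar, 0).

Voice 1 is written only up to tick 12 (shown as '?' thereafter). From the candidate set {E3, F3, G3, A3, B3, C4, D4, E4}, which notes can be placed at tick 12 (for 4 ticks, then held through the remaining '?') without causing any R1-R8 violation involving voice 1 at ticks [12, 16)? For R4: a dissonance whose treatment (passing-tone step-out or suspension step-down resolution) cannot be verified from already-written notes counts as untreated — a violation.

{E3}

E3: legal
F3: violates R4
G3: violates R2
A3: violates R4
B3: violates R2,R7
C4: violates R1
D4: violates R4
E4: violates R2,R7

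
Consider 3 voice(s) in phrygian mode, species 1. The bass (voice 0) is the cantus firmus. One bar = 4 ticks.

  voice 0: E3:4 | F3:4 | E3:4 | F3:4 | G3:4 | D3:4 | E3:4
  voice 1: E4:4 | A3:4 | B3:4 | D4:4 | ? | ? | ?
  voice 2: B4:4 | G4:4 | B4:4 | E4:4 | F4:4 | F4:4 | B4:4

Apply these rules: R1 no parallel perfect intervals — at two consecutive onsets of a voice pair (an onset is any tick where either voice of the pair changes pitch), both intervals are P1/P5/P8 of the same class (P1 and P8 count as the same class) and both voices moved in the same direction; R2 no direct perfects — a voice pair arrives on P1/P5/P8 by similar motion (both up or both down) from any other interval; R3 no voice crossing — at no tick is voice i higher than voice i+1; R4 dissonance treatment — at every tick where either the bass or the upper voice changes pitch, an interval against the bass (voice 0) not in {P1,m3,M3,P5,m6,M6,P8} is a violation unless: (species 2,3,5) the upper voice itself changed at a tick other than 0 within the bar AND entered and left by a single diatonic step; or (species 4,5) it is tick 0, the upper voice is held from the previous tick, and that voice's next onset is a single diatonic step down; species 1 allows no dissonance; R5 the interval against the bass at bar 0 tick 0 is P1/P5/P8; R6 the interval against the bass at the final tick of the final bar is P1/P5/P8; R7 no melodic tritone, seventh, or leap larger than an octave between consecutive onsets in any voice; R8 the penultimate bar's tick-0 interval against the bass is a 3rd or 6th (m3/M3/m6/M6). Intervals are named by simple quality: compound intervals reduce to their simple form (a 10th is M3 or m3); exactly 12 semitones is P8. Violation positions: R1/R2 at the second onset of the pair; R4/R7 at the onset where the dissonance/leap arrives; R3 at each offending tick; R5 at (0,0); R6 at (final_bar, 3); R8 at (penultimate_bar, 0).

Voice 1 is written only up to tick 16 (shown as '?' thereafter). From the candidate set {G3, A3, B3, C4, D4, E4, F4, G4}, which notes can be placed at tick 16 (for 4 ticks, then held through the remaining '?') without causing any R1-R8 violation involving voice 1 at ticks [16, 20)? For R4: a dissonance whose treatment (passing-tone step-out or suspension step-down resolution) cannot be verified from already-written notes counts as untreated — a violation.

{B3, D4, E4, G3}

G3: legal
A3: violates R4
B3: legal
C4: violates R4
D4: legal
E4: legal
F4: violates R2,R4
G4: violates R2,R3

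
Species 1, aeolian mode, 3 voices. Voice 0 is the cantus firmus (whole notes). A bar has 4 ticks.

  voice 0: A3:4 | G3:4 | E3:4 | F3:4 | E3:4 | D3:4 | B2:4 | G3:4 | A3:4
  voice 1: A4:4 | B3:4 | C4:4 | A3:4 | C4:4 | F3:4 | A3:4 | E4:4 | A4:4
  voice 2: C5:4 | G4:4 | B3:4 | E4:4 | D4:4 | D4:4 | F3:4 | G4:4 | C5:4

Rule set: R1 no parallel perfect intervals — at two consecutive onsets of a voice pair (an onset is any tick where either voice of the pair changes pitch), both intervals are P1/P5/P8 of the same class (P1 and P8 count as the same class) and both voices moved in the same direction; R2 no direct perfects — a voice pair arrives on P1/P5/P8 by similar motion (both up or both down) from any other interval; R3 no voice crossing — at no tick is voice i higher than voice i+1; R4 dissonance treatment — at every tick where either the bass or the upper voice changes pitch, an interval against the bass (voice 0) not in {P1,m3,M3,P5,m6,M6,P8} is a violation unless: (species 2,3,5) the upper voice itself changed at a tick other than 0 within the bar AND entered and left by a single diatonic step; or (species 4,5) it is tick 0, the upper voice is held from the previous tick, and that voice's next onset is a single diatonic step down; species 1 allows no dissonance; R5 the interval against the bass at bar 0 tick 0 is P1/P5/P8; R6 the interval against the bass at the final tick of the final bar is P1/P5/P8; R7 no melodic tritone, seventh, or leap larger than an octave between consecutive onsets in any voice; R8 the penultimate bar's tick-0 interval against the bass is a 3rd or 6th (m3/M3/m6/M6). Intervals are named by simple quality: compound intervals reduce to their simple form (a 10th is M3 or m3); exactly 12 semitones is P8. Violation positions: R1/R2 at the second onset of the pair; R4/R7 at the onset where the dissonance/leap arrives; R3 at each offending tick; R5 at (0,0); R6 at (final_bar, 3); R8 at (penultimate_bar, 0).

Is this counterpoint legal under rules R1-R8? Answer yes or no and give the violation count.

bar 0: v0=A3 v1=A4 v2=C5 (m3)
bar 1: v0=G3 v1=B3 v2=G4 (P8)
bar 2: v0=E3 v1=C4 v2=B3 (P5)
bar 3: v0=F3 v1=A3 v2=E4 (M7)
bar 4: v0=E3 v1=C4 v2=D4 (m7)
bar 5: v0=D3 v1=F3 v2=D4 (P8)
bar 6: v0=B2 v1=A3 v2=F3 (TT)
bar 7: v0=G3 v1=E4 v2=G4 (P8)
bar 8: v0=A3 v1=A4 v2=C5 (m3)
  R5 @ bar0.0: opens on m3
  R2 @ bar1.0: A3/C5 m3 -> G3/G4 P8 similar
  R7 @ bar1.0: A4->B3 leap 10st
  R2 @ bar2.0: G3/G4 P8 -> E3/B3 P5 similar
  R3 @ bar2.0: C4 above B3
  R3 @ bar2.1: C4 above B3
  R3 @ bar2.2: C4 above B3
  R3 @ bar2.3: C4 above B3
  R4 @ bar3.0: F3/E4 M7 untreated
  R4 @ bar4.0: E3/D4 m7 untreated
  R3 @ bar6.0: A3 above F3
  R4 @ bar6.0: B2/A3 m7 untreated
  R4 @ bar6.0: B2/F3 TT untreated
  R3 @ bar6.1: A3 above F3
  R3 @ bar6.2: A3 above F3
  R3 @ bar6.3: A3 above F3
  R2 @ bar7.0: B2/F3 TT -> G3/G4 P8 similar
  R7 @ bar7.0: F3->G4 leap 14st
  R8 @ bar7.0: penult P8 not 3rd/6th
  R2 @ bar8.0: G3/E4 M6 -> A3/A4 P8 similar
  R6 @ bar8.3: closes on m3

No (21 violations)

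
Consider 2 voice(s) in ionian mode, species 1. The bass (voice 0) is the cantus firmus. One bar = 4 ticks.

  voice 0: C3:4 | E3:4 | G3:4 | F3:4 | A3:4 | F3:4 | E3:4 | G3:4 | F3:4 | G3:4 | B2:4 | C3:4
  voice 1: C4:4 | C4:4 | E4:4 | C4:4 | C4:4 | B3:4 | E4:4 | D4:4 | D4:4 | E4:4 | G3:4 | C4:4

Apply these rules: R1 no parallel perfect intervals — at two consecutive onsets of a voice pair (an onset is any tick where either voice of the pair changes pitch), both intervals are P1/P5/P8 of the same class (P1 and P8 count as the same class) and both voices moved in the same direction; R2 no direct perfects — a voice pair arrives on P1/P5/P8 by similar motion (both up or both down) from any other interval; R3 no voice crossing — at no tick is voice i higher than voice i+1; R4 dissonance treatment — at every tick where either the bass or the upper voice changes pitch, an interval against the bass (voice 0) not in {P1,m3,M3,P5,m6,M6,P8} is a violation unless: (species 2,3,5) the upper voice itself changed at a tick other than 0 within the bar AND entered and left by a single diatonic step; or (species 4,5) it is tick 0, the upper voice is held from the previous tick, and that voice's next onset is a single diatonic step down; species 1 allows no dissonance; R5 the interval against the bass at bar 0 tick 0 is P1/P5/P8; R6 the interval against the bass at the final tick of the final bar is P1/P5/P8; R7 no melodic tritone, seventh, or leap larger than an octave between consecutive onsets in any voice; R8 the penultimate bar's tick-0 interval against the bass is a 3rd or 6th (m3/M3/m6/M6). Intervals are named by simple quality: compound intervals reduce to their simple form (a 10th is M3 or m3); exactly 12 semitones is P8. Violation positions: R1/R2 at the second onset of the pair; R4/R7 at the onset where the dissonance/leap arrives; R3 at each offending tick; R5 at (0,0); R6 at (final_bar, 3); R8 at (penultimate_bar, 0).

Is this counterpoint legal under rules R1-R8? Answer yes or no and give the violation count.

No (3 violations)

bar 0: v0=C3 v1=C4 (P8)
bar 1: v0=E3 v1=C4 (m6)
bar 2: v0=G3 v1=E4 (M6)
bar 3: v0=F3 v1=C4 (P5)
bar 4: v0=A3 v1=C4 (m3)
bar 5: v0=F3 v1=B3 (TT)
bar 6: v0=E3 v1=E4 (P8)
bar 7: v0=G3 v1=D4 (P5)
bar 8: v0=F3 v1=D4 (M6)
bar 9: v0=G3 v1=E4 (M6)
bar 10: v0=B2 v1=G3 (m6)
bar 11: v0=C3 v1=C4 (P8)
  R2 @ bar3.0: G3/E4 M6 -> F3/C4 P5 similar
  R4 @ bar5.0: F3/B3 TT untreated
  R2 @ bar11.0: B2/G3 m6 -> C3/C4 P8 similar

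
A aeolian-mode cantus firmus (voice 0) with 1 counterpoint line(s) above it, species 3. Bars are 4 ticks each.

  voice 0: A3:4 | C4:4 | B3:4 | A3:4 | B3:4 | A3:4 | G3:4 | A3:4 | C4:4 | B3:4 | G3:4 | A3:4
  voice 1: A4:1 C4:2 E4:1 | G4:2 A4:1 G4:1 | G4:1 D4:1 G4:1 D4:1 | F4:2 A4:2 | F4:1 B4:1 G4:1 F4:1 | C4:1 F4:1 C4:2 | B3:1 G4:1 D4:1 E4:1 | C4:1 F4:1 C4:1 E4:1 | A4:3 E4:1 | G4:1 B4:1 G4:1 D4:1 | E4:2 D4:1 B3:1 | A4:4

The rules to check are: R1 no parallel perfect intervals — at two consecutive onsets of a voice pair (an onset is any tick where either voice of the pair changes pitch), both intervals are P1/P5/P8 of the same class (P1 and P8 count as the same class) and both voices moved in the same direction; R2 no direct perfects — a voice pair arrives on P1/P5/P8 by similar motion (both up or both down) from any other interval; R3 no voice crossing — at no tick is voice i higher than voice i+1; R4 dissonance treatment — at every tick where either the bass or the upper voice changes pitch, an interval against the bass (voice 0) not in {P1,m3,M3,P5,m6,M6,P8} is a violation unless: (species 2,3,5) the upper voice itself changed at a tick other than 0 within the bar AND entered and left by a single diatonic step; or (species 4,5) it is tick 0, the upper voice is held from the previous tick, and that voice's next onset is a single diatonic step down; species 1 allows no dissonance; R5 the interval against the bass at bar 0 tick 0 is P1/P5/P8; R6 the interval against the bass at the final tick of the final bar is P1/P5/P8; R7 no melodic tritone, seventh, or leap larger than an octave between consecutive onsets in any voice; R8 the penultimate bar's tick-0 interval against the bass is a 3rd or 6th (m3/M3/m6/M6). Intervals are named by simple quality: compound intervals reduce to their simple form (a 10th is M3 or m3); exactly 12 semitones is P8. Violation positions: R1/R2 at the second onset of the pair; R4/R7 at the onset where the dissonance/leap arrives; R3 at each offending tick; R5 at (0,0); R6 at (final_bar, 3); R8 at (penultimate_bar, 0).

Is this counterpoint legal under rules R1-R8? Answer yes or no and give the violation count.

No (6 violations)

bar 0: v0=A3 v1=A4 (P8)
bar 1: v0=C4 v1=G4 (P5)
bar 2: v0=B3 v1=G4 (m6)
bar 3: v0=A3 v1=F4 (m6)
bar 4: v0=B3 v1=F4 (TT)
bar 5: v0=A3 v1=C4 (m3)
bar 6: v0=G3 v1=B3 (M3)
bar 7: v0=A3 v1=C4 (m3)
bar 8: v0=C4 v1=A4 (M6)
bar 9: v0=B3 v1=G4 (m6)
bar 10: v0=G3 v1=E4 (M6)
bar 11: v0=A3 v1=A4 (P8)
  R1 @ bar1.0: A3/E4 P5 -> C4/G4 P5 similar
  R4 @ bar4.0: B3/F4 TT untreated
  R7 @ bar4.1: F4->B4 leap 6st
  R4 @ bar4.3: B3/F4 TT untreated
  R2 @ bar11.0: G3/B3 M3 -> A3/A4 P8 similar
  R7 @ bar11.0: B3->A4 leap 10st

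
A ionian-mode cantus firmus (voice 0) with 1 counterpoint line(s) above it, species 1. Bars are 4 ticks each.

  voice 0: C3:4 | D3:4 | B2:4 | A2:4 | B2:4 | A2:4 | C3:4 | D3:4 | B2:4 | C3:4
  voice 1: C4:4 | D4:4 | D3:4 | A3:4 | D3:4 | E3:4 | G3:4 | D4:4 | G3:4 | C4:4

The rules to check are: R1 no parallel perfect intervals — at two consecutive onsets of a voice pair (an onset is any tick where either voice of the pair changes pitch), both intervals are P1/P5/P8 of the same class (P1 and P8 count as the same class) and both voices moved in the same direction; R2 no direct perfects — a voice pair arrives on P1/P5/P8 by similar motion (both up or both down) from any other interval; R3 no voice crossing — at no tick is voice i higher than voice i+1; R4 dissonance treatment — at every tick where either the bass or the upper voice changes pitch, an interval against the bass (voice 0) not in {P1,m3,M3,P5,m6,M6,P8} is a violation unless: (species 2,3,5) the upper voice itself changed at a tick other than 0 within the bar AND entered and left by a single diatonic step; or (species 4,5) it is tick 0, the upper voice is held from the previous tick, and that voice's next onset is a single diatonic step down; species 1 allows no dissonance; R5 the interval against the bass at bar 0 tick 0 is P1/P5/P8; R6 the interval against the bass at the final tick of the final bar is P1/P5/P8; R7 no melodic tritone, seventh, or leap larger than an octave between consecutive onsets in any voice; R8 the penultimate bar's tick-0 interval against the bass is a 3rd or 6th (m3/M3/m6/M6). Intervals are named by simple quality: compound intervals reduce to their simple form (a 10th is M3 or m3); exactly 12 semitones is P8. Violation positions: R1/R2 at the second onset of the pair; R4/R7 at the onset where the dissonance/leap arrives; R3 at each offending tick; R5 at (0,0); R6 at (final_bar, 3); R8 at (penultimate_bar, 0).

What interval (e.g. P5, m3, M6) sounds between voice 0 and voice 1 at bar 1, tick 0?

voice 0=D3 voice 1=D4 -> P8

P8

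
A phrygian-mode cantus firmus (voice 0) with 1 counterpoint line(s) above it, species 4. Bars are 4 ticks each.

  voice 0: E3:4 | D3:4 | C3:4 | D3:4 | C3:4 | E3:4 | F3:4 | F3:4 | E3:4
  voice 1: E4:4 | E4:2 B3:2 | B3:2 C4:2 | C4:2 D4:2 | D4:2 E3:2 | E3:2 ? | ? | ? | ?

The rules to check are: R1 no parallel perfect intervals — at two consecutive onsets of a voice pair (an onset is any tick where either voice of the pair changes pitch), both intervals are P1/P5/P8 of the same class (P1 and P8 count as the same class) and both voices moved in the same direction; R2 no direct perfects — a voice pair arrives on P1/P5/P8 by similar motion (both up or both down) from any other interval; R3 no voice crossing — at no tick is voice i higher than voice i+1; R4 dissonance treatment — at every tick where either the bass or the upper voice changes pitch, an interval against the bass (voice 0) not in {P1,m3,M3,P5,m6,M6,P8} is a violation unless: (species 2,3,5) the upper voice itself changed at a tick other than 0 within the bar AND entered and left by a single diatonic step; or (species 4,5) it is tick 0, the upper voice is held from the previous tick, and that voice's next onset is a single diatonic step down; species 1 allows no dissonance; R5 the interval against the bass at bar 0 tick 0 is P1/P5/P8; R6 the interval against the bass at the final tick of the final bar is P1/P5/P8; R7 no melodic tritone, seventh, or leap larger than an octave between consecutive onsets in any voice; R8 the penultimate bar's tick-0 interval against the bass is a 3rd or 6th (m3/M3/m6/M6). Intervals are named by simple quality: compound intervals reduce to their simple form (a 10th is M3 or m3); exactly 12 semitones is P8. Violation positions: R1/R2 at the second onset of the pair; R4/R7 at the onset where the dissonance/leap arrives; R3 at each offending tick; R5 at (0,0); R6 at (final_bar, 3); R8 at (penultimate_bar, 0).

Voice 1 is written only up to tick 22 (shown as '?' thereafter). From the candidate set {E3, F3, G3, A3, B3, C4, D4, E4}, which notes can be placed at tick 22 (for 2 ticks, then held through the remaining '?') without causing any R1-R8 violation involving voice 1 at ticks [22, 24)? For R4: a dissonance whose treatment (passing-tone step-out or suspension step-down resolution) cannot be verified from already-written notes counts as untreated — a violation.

{B3, C4, E3, E4, G3}

E3: legal
F3: violates R4
G3: legal
A3: violates R4
B3: legal
C4: legal
D4: violates R4,R7
E4: legal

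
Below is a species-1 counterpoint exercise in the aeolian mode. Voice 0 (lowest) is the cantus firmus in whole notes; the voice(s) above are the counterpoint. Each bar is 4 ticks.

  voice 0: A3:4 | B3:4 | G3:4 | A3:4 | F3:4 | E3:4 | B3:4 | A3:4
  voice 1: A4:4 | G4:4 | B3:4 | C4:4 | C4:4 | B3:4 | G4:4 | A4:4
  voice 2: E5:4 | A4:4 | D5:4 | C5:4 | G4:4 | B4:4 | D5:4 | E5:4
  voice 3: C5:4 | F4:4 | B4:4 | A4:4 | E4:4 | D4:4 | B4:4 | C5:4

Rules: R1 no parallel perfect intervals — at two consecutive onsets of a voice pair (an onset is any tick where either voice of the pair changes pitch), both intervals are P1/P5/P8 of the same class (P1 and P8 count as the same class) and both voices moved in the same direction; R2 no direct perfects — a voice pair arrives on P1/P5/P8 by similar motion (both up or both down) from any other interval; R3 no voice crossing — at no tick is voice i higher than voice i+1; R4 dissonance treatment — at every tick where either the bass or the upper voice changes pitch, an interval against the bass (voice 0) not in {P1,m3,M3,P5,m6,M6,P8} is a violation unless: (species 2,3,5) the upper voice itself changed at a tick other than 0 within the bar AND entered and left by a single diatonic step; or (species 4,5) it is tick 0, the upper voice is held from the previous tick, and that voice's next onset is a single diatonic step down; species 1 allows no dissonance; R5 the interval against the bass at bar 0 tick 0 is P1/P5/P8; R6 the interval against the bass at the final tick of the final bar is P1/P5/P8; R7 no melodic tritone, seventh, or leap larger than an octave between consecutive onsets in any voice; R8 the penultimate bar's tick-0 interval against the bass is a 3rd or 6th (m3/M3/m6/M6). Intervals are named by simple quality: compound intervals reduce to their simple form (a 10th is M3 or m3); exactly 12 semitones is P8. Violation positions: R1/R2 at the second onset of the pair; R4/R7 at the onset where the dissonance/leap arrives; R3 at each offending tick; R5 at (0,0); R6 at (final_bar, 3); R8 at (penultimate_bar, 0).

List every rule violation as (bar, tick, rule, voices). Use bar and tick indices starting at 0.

(0, 0, R3, (2, 3))
(0, 0, R5, (0, 3))
(0, 1, R3, (2, 3))
(0, 2, R3, (2, 3))
(0, 3, R3, (2, 3))
(1, 0, R3, (2, 3))
(1, 0, R4, (0, 2))
(1, 0, R4, (0, 3))
(1, 1, R3, (2, 3))
(1, 2, R3, (2, 3))
(1, 3, R3, (2, 3))
(2, 0, R3, (2, 3))
(2, 0, R7, (3,))
(2, 1, R3, (2, 3))
(2, 2, R3, (2, 3))
(2, 3, R3, (2, 3))
(3, 0, R3, (2, 3))
(3, 1, R3, (2, 3))
(3, 2, R3, (2, 3))
(3, 3, R3, (2, 3))
(4, 0, R3, (2, 3))
(4, 0, R4, (0, 2))
(4, 0, R4, (0, 3))
(4, 1, R3, (2, 3))
(4, 2, R3, (2, 3))
(4, 3, R3, (2, 3))
(5, 0, R1, (0, 1))
(5, 0, R3, (2, 3))
(5, 0, R4, (0, 3))
(5, 1, R3, (2, 3))
(5, 2, R3, (2, 3))
(5, 3, R3, (2, 3))
(6, 0, R2, (0, 3))
(6, 0, R2, (1, 2))
(6, 0, R3, (2, 3))
(6, 0, R8, (0, 3))
(6, 1, R3, (2, 3))
(6, 2, R3, (2, 3))
(6, 3, R3, (2, 3))
(7, 0, R1, (1, 2))
(7, 0, R3, (2, 3))
(7, 1, R3, (2, 3))
(7, 2, R3, (2, 3))
(7, 3, R3, (2, 3))
(7, 3, R6, (0, 3))

bar 0: v0=A3 v1=A4 v2=E5 v3=C5 downbeat m3
bar 1: v0=B3 v1=G4 v2=A4 v3=F4 downbeat TT
bar 2: v0=G3 v1=B3 v2=D5 v3=B4 downbeat M3
bar 3: v0=A3 v1=C4 v2=C5 v3=A4 downbeat P8
bar 4: v0=F3 v1=C4 v2=G4 v3=E4 downbeat M7
bar 5: v0=E3 v1=B3 v2=B4 v3=D4 downbeat m7
bar 6: v0=B3 v1=G4 v2=D5 v3=B4 downbeat P8
bar 7: v0=A3 v1=A4 v2=E5 v3=C5 downbeat m3
  -> R3 @ bar 0 tick 0 v(2, 3): E5 above C5
  -> R5 @ bar 0 tick 0 v(0, 3): opens on m3
  -> R3 @ bar 0 tick 1 v(2, 3): E5 above C5
  -> R3 @ bar 0 tick 2 v(2, 3): E5 above C5
  -> R3 @ bar 0 tick 3 v(2, 3): E5 above C5
  -> R3 @ bar 1 tick 0 v(2, 3): A4 above F4
  -> R4 @ bar 1 tick 0 v(0, 2): B3/A4 m7 untreated
  -> R4 @ bar 1 tick 0 v(0, 3): B3/F4 TT untreated
  -> R3 @ bar 1 tick 1 v(2, 3): A4 above F4
  -> R3 @ bar 1 tick 2 v(2, 3): A4 above F4
  -> R3 @ bar 1 tick 3 v(2, 3): A4 above F4
  -> R3 @ bar 2 tick 0 v(2, 3): D5 above B4
  -> R7 @ bar 2 tick 0 v(3,): F4->B4 leap 6st
  -> R3 @ bar 2 tick 1 v(2, 3): D5 above B4
  -> R3 @ bar 2 tick 2 v(2, 3): D5 above B4
  -> R3 @ bar 2 tick 3 v(2, 3): D5 above B4
  -> R3 @ bar 3 tick 0 v(2, 3): C5 above A4
  -> R3 @ bar 3 tick 1 v(2, 3): C5 above A4
  -> R3 @ bar 3 tick 2 v(2, 3): C5 above A4
  -> R3 @ bar 3 tick 3 v(2, 3): C5 above A4
  -> R3 @ bar 4 tick 0 v(2, 3): G4 above E4
  -> R4 @ bar 4 tick 0 v(0, 2): F3/G4 M2 untreated
  -> R4 @ bar 4 tick 0 v(0, 3): F3/E4 M7 untreated
  -> R3 @ bar 4 tick 1 v(2, 3): G4 above E4
  -> R3 @ bar 4 tick 2 v(2, 3): G4 above E4
  -> R3 @ bar 4 tick 3 v(2, 3): G4 above E4
  -> R1 @ bar 5 tick 0 v(0, 1): F3/C4 P5 -> E3/B3 P5 similar
  -> R3 @ bar 5 tick 0 v(2, 3): B4 above D4
  -> R4 @ bar 5 tick 0 v(0, 3): E3/D4 m7 untreated
  -> R3 @ bar 5 tick 1 v(2, 3): B4 above D4
  -> R3 @ bar 5 tick 2 v(2, 3): B4 above D4
  -> R3 @ bar 5 tick 3 v(2, 3): B4 above D4
  -> R2 @ bar 6 tick 0 v(0, 3): E3/D4 m7 -> B3/B4 P8 similar
  -> R2 @ bar 6 tick 0 v(1, 2): B3/B4 P8 -> G4/D5 P5 similar
  -> R3 @ bar 6 tick 0 v(2, 3): D5 above B4
  -> R8 @ bar 6 tick 0 v(0, 3): penult P8 not 3rd/6th
  -> R3 @ bar 6 tick 1 v(2, 3): D5 above B4
  -> R3 @ bar 6 tick 2 v(2, 3): D5 above B4
  -> R3 @ bar 6 tick 3 v(2, 3): D5 above B4
  -> R1 @ bar 7 tick 0 v(1, 2): G4/D5 P5 -> A4/E5 P5 similar
  -> R3 @ bar 7 tick 0 v(2, 3): E5 above C5
  -> R3 @ bar 7 tick 1 v(2, 3): E5 above C5
  -> R3 @ bar 7 tick 2 v(2, 3): E5 above C5
  -> R3 @ bar 7 tick 3 v(2, 3): E5 above C5
  -> R6 @ bar 7 tick 3 v(0, 3): closes on m3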